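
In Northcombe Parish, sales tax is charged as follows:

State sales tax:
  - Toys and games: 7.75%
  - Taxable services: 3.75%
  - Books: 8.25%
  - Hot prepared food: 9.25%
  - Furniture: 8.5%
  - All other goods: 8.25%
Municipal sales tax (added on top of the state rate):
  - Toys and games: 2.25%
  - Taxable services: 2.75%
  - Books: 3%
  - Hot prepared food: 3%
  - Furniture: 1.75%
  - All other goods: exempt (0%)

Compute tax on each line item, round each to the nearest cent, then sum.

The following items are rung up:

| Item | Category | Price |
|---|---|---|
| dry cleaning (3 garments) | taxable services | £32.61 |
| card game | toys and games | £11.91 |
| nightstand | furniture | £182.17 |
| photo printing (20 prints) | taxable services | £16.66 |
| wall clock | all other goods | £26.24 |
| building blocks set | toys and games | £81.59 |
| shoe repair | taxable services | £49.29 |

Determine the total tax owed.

Dry cleaning (3 garments) £32.61: taxable services → 3.75% + 2.75% municipal = 6.5% → £2.12
Card game £11.91: toys and games → 7.75% + 2.25% municipal = 10% → £1.19
Nightstand £182.17: furniture → 8.5% + 1.75% municipal = 10.25% → £18.67
Photo printing (20 prints) £16.66: taxable services → 3.75% + 2.75% municipal = 6.5% → £1.08
Wall clock £26.24: all other goods → 8.25% + 0% municipal = 8.25% → £2.16
Building blocks set £81.59: toys and games → 7.75% + 2.25% municipal = 10% → £8.16
Shoe repair £49.29: taxable services → 3.75% + 2.75% municipal = 6.5% → £3.20
Total tax = £2.12 + £1.19 + £18.67 + £1.08 + £2.16 + £8.16 + £3.20 = £36.58

£36.58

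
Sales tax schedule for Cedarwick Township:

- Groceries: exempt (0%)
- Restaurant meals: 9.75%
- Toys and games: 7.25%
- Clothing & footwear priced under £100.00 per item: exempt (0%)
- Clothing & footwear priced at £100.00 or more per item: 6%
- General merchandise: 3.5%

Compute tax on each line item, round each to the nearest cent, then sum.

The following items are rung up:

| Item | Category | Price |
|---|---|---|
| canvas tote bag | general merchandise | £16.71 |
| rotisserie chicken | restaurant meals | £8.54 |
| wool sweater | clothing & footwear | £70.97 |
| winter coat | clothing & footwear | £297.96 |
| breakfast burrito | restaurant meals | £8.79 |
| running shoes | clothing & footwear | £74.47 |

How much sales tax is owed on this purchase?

Canvas tote bag £16.71: general merchandise → 3.5% → £0.58
Rotisserie chicken £8.54: restaurant meals → 9.75% → £0.83
Wool sweater £70.97: clothing & footwear, under £100.00 → 0% → £0.00
Winter coat £297.96: clothing & footwear, £100.00 or more → 6% → £17.88
Breakfast burrito £8.79: restaurant meals → 9.75% → £0.86
Running shoes £74.47: clothing & footwear, under £100.00 → 0% → £0.00
Total tax = £0.58 + £0.83 + £17.88 + £0.86 = £20.15

£20.15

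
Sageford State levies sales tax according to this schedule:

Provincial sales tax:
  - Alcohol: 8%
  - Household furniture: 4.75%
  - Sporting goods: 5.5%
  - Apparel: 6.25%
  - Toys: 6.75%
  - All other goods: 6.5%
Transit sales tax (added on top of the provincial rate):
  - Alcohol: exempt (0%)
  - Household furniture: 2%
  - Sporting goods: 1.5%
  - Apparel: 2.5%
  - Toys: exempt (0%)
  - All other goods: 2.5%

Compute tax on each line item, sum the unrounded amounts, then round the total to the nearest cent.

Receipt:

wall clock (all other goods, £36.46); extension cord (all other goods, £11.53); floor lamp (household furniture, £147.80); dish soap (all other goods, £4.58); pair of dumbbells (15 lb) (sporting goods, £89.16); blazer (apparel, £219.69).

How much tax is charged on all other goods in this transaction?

£4.73

Wall clock £36.46: all other goods → 6.5% + 2.5% transit = 9% → £3.2814
Extension cord £11.53: all other goods → 6.5% + 2.5% transit = 9% → £1.0377
Dish soap £4.58: all other goods → 6.5% + 2.5% transit = 9% → £0.4122
Tax on all other goods: unrounded sum = £4.7313 → £4.73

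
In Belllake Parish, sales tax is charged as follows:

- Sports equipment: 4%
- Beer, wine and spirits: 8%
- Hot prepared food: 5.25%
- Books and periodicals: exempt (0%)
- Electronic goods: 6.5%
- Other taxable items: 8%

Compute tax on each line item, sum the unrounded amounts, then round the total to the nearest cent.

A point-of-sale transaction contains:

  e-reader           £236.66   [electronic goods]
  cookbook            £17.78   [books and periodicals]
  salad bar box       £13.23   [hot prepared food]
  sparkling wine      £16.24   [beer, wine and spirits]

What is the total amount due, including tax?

£301.29

E-reader £236.66: electronic goods → 6.5% → £15.3829
Cookbook £17.78: books and periodicals → 0% → £0.00
Salad bar box £13.23: hot prepared food → 5.25% → £0.694575
Sparkling wine £16.24: beer, wine and spirits → 8% → £1.2992
Subtotal = £283.91; unrounded tax = £17.376675 → £17.38; total due = £301.29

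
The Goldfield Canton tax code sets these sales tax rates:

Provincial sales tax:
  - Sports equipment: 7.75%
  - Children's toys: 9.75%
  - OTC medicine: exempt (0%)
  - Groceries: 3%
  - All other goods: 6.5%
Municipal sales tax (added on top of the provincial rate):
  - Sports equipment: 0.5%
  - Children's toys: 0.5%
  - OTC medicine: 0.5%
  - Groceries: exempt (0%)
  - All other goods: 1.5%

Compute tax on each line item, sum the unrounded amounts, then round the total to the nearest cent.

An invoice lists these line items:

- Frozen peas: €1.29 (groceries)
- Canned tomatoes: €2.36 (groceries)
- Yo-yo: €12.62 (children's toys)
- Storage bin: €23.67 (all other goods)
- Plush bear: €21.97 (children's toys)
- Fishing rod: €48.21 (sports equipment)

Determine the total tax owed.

€9.53

Frozen peas €1.29: groceries → 3% + 0% municipal = 3% → €0.0387
Canned tomatoes €2.36: groceries → 3% + 0% municipal = 3% → €0.0708
Yo-yo €12.62: children's toys → 9.75% + 0.5% municipal = 10.25% → €1.29355
Storage bin €23.67: all other goods → 6.5% + 1.5% municipal = 8% → €1.8936
Plush bear €21.97: children's toys → 9.75% + 0.5% municipal = 10.25% → €2.251925
Fishing rod €48.21: sports equipment → 7.75% + 0.5% municipal = 8.25% → €3.977325
Unrounded tax sum = €9.5259 → €9.53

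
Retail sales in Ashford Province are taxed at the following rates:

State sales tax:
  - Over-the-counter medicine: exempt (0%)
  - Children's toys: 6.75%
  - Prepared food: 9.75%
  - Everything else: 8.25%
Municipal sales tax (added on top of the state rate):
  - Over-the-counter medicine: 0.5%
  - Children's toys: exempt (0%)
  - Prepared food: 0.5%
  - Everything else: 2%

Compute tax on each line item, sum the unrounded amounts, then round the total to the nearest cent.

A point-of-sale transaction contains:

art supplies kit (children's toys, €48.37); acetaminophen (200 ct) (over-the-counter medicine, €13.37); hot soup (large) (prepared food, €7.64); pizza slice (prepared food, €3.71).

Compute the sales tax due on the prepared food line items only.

€1.16

Hot soup (large) €7.64: prepared food → 9.75% + 0.5% municipal = 10.25% → €0.7831
Pizza slice €3.71: prepared food → 9.75% + 0.5% municipal = 10.25% → €0.380275
Tax on prepared food: unrounded sum = €1.163375 → €1.16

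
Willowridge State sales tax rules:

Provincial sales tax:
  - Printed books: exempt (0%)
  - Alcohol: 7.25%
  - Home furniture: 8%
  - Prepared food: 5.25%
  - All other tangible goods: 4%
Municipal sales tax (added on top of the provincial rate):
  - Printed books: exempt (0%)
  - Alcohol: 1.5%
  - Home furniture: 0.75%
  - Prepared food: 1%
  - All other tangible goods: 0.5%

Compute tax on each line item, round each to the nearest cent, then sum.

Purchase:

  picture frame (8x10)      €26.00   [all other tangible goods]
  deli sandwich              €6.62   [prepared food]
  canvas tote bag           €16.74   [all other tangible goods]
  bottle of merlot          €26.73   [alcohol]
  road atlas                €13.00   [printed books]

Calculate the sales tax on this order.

Picture frame (8x10) €26.00: all other tangible goods → 4% + 0.5% municipal = 4.5% → €1.17
Deli sandwich €6.62: prepared food → 5.25% + 1% municipal = 6.25% → €0.41
Canvas tote bag €16.74: all other tangible goods → 4% + 0.5% municipal = 4.5% → €0.75
Bottle of merlot €26.73: alcohol → 7.25% + 1.5% municipal = 8.75% → €2.34
Road atlas €13.00: printed books → 0% + 0% municipal = 0% → €0.00
Total tax = €1.17 + €0.41 + €0.75 + €2.34 = €4.67

€4.67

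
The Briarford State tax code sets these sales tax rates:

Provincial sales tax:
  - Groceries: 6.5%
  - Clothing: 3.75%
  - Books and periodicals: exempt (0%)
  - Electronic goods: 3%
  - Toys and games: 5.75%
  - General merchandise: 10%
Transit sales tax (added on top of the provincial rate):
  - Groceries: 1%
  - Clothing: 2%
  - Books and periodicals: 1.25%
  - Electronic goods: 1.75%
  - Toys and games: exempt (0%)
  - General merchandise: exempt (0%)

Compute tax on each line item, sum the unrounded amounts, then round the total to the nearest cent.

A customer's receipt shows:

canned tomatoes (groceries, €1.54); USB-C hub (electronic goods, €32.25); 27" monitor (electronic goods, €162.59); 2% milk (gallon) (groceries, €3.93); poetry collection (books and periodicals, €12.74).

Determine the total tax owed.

€9.82

Canned tomatoes €1.54: groceries → 6.5% + 1% transit = 7.5% → €0.1155
USB-C hub €32.25: electronic goods → 3% + 1.75% transit = 4.75% → €1.531875
27" monitor €162.59: electronic goods → 3% + 1.75% transit = 4.75% → €7.723025
2% milk (gallon) €3.93: groceries → 6.5% + 1% transit = 7.5% → €0.29475
Poetry collection €12.74: books and periodicals → 0% + 1.25% transit = 1.25% → €0.15925
Unrounded tax sum = €9.8244 → €9.82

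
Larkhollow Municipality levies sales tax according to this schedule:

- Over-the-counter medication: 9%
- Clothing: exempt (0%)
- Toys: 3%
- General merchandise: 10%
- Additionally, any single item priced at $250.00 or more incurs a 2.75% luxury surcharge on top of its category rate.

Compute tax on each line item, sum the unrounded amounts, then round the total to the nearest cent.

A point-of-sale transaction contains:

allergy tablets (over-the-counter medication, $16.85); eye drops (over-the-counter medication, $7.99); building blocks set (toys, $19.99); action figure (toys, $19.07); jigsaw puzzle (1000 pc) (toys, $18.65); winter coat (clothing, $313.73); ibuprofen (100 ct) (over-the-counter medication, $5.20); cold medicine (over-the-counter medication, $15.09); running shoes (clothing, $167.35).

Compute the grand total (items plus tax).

Allergy tablets $16.85: over-the-counter medication → 9% → $1.5165
Eye drops $7.99: over-the-counter medication → 9% → $0.7191
Building blocks set $19.99: toys → 3% → $0.5997
Action figure $19.07: toys → 3% → $0.5721
Jigsaw puzzle (1000 pc) $18.65: toys → 3% → $0.5595
Winter coat $313.73: clothing → 0% + 2.75% surcharge = 2.75% → $8.627575
Ibuprofen (100 ct) $5.20: over-the-counter medication → 9% → $0.468
Cold medicine $15.09: over-the-counter medication → 9% → $1.3581
Running shoes $167.35: clothing → 0% → $0.00
Subtotal = $583.92; unrounded tax = $14.420575 → $14.42; total due = $598.34

$598.34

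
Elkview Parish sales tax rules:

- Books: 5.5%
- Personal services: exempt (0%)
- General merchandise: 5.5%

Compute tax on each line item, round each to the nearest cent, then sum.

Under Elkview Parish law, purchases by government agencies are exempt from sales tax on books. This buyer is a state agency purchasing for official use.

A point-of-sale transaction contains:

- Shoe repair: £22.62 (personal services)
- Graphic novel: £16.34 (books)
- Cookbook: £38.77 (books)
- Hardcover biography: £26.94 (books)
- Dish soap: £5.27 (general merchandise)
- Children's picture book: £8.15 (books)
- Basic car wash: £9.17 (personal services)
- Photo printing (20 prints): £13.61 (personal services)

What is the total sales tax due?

£0.29

Shoe repair £22.62: personal services → 0% → £0.00
Graphic novel £16.34: books, buyer-exempt → 0% → £0.00
Cookbook £38.77: books, buyer-exempt → 0% → £0.00
Hardcover biography £26.94: books, buyer-exempt → 0% → £0.00
Dish soap £5.27: general merchandise → 5.5% → £0.29
Children's picture book £8.15: books, buyer-exempt → 0% → £0.00
Basic car wash £9.17: personal services → 0% → £0.00
Photo printing (20 prints) £13.61: personal services → 0% → £0.00
Total tax = £0.29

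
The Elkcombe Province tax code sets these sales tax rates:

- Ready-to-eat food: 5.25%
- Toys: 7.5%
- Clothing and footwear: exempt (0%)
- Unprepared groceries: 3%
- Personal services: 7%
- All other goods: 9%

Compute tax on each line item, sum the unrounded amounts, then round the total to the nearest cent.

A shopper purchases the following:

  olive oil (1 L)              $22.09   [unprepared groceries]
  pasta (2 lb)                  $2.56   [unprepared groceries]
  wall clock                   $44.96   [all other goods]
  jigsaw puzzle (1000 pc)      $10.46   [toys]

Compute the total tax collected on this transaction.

Olive oil (1 L) $22.09: unprepared groceries → 3% → $0.6627
Pasta (2 lb) $2.56: unprepared groceries → 3% → $0.0768
Wall clock $44.96: all other goods → 9% → $4.0464
Jigsaw puzzle (1000 pc) $10.46: toys → 7.5% → $0.7845
Unrounded tax sum = $5.5704 → $5.57

$5.57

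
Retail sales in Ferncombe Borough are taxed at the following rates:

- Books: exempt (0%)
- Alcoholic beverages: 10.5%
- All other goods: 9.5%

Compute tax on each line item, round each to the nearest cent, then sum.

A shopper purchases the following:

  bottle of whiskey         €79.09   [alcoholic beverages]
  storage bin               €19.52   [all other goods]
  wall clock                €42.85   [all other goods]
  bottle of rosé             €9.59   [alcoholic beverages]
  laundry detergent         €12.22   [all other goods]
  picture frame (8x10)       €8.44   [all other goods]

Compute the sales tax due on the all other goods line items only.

€7.88

Storage bin €19.52: all other goods → 9.5% → €1.85
Wall clock €42.85: all other goods → 9.5% → €4.07
Laundry detergent €12.22: all other goods → 9.5% → €1.16
Picture frame (8x10) €8.44: all other goods → 9.5% → €0.80
Tax on all other goods = €1.85 + €4.07 + €1.16 + €0.80 = €7.88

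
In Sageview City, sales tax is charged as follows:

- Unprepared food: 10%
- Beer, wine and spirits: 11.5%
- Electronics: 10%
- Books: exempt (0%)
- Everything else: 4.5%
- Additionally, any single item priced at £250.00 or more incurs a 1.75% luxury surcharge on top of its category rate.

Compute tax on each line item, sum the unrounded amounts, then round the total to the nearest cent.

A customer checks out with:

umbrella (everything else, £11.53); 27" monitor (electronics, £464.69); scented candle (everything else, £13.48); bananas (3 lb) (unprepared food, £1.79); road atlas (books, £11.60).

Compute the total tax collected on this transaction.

Umbrella £11.53: everything else → 4.5% → £0.51885
27" monitor £464.69: electronics → 10% + 1.75% surcharge = 11.75% → £54.601075
Scented candle £13.48: everything else → 4.5% → £0.6066
Bananas (3 lb) £1.79: unprepared food → 10% → £0.179
Road atlas £11.60: books → 0% → £0.00
Unrounded tax sum = £55.905525 → £55.91

£55.91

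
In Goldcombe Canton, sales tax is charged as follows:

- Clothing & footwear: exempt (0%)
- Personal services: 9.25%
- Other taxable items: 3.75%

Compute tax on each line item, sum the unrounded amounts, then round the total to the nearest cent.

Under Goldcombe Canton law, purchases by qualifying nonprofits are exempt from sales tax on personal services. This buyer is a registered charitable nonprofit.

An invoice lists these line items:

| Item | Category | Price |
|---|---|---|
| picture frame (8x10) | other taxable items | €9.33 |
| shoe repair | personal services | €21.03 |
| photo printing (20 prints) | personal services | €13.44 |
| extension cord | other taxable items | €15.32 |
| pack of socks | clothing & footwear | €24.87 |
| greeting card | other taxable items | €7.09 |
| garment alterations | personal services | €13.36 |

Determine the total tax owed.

€1.19

Picture frame (8x10) €9.33: other taxable items → 3.75% → €0.349875
Shoe repair €21.03: personal services, buyer-exempt → 0% → €0.00
Photo printing (20 prints) €13.44: personal services, buyer-exempt → 0% → €0.00
Extension cord €15.32: other taxable items → 3.75% → €0.5745
Pack of socks €24.87: clothing & footwear → 0% → €0.00
Greeting card €7.09: other taxable items → 3.75% → €0.265875
Garment alterations €13.36: personal services, buyer-exempt → 0% → €0.00
Unrounded tax sum = €1.19025 → €1.19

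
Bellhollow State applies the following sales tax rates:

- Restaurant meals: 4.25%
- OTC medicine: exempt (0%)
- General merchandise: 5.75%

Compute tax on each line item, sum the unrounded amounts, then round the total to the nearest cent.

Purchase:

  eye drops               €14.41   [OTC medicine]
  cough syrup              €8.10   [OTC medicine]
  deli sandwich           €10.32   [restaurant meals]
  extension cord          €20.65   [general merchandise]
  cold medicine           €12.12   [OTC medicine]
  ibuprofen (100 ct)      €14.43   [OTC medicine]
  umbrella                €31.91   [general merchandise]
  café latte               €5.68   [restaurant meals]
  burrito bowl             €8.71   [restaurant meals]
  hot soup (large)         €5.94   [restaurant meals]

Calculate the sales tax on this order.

€4.32

Eye drops €14.41: OTC medicine → 0% → €0.00
Cough syrup €8.10: OTC medicine → 0% → €0.00
Deli sandwich €10.32: restaurant meals → 4.25% → €0.4386
Extension cord €20.65: general merchandise → 5.75% → €1.187375
Cold medicine €12.12: OTC medicine → 0% → €0.00
Ibuprofen (100 ct) €14.43: OTC medicine → 0% → €0.00
Umbrella €31.91: general merchandise → 5.75% → €1.834825
Café latte €5.68: restaurant meals → 4.25% → €0.2414
Burrito bowl €8.71: restaurant meals → 4.25% → €0.370175
Hot soup (large) €5.94: restaurant meals → 4.25% → €0.25245
Unrounded tax sum = €4.324825 → €4.32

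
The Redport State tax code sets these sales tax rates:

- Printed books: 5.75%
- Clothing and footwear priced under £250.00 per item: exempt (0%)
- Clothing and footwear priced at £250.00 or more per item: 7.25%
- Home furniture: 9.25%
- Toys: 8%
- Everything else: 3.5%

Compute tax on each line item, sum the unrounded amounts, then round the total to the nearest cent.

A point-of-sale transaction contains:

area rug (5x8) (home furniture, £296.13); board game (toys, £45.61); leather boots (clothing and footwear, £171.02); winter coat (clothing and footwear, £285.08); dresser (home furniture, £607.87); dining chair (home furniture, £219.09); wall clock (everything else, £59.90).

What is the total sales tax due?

Area rug (5x8) £296.13: home furniture → 9.25% → £27.392025
Board game £45.61: toys → 8% → £3.6488
Leather boots £171.02: clothing and footwear, under £250.00 → 0% → £0.00
Winter coat £285.08: clothing and footwear, £250.00 or more → 7.25% → £20.6683
Dresser £607.87: home furniture → 9.25% → £56.227975
Dining chair £219.09: home furniture → 9.25% → £20.265825
Wall clock £59.90: everything else → 3.5% → £2.0965
Unrounded tax sum = £130.299425 → £130.30

£130.30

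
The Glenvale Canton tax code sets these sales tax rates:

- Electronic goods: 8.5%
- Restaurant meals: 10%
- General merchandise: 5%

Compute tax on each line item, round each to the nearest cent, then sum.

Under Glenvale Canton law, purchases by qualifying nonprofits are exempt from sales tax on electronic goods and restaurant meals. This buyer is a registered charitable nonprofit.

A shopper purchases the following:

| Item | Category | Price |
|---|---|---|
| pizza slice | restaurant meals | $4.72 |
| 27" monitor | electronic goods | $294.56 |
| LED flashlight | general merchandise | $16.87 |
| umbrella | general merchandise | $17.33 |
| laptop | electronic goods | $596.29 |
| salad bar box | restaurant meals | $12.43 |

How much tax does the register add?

$1.71

Pizza slice $4.72: restaurant meals, buyer-exempt → 0% → $0.00
27" monitor $294.56: electronic goods, buyer-exempt → 0% → $0.00
LED flashlight $16.87: general merchandise → 5% → $0.84
Umbrella $17.33: general merchandise → 5% → $0.87
Laptop $596.29: electronic goods, buyer-exempt → 0% → $0.00
Salad bar box $12.43: restaurant meals, buyer-exempt → 0% → $0.00
Total tax = $0.84 + $0.87 = $1.71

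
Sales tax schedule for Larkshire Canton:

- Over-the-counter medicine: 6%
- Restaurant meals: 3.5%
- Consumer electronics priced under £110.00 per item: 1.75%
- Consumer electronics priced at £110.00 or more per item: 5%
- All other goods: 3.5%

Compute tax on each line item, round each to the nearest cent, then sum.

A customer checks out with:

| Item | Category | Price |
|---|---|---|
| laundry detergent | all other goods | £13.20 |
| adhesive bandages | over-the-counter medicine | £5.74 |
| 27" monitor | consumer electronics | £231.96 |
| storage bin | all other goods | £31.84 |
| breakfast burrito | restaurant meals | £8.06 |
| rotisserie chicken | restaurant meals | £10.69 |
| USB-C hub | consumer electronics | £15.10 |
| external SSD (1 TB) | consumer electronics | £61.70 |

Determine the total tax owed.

£15.50

Laundry detergent £13.20: all other goods → 3.5% → £0.46
Adhesive bandages £5.74: over-the-counter medicine → 6% → £0.34
27" monitor £231.96: consumer electronics, £110.00 or more → 5% → £11.60
Storage bin £31.84: all other goods → 3.5% → £1.11
Breakfast burrito £8.06: restaurant meals → 3.5% → £0.28
Rotisserie chicken £10.69: restaurant meals → 3.5% → £0.37
USB-C hub £15.10: consumer electronics, under £110.00 → 1.75% → £0.26
External SSD (1 TB) £61.70: consumer electronics, under £110.00 → 1.75% → £1.08
Total tax = £0.46 + £0.34 + £11.60 + £1.11 + £0.28 + £0.37 + £0.26 + £1.08 = £15.50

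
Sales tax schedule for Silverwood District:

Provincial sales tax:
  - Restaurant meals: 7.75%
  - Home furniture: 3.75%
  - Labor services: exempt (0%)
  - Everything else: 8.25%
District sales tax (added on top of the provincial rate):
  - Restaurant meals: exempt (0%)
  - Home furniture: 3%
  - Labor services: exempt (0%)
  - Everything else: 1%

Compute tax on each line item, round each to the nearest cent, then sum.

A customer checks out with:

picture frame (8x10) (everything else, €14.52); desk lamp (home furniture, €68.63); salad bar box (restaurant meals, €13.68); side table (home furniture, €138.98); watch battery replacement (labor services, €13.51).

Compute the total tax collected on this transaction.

€16.41

Picture frame (8x10) €14.52: everything else → 8.25% + 1% district = 9.25% → €1.34
Desk lamp €68.63: home furniture → 3.75% + 3% district = 6.75% → €4.63
Salad bar box €13.68: restaurant meals → 7.75% + 0% district = 7.75% → €1.06
Side table €138.98: home furniture → 3.75% + 3% district = 6.75% → €9.38
Watch battery replacement €13.51: labor services → 0% + 0% district = 0% → €0.00
Total tax = €1.34 + €4.63 + €1.06 + €9.38 = €16.41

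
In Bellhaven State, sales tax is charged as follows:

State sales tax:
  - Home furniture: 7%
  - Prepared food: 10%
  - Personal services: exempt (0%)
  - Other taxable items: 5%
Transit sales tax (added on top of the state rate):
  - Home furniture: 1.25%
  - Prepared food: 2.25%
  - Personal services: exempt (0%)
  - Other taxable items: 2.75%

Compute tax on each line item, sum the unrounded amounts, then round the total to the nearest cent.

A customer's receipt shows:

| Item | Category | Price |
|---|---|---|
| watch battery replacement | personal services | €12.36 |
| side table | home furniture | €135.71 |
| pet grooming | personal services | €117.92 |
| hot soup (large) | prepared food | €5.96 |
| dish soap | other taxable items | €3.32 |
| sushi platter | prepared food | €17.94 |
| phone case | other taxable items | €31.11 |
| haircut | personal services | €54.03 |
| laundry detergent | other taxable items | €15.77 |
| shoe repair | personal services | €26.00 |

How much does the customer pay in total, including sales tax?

€438.13

Watch battery replacement €12.36: personal services → 0% + 0% transit = 0% → €0.00
Side table €135.71: home furniture → 7% + 1.25% transit = 8.25% → €11.196075
Pet grooming €117.92: personal services → 0% + 0% transit = 0% → €0.00
Hot soup (large) €5.96: prepared food → 10% + 2.25% transit = 12.25% → €0.7301
Dish soap €3.32: other taxable items → 5% + 2.75% transit = 7.75% → €0.2573
Sushi platter €17.94: prepared food → 10% + 2.25% transit = 12.25% → €2.19765
Phone case €31.11: other taxable items → 5% + 2.75% transit = 7.75% → €2.411025
Haircut €54.03: personal services → 0% + 0% transit = 0% → €0.00
Laundry detergent €15.77: other taxable items → 5% + 2.75% transit = 7.75% → €1.222175
Shoe repair €26.00: personal services → 0% + 0% transit = 0% → €0.00
Subtotal = €420.12; unrounded tax = €18.014325 → €18.01; total due = €438.13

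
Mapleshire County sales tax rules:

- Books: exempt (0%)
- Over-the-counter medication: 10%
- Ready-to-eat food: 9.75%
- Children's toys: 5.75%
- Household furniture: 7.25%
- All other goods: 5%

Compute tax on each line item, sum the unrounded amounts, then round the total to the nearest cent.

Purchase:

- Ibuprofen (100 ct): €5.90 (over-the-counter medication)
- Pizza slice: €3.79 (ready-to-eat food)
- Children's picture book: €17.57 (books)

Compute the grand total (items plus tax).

€28.22

Ibuprofen (100 ct) €5.90: over-the-counter medication → 10% → €0.59
Pizza slice €3.79: ready-to-eat food → 9.75% → €0.369525
Children's picture book €17.57: books → 0% → €0.00
Subtotal = €27.26; unrounded tax = €0.959525 → €0.96; total due = €28.22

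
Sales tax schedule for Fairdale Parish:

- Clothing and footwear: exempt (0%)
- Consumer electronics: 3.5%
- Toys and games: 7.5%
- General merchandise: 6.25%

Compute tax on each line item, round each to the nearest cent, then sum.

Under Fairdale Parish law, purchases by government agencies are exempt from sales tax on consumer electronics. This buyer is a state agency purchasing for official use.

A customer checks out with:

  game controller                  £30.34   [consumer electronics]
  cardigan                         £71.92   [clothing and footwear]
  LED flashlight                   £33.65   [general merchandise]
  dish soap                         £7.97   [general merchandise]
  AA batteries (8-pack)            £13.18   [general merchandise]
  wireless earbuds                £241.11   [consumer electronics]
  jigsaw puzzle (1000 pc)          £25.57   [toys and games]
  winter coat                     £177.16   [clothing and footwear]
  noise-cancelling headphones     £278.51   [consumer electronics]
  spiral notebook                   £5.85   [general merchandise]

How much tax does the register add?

£5.71

Game controller £30.34: consumer electronics, buyer-exempt → 0% → £0.00
Cardigan £71.92: clothing and footwear → 0% → £0.00
LED flashlight £33.65: general merchandise → 6.25% → £2.10
Dish soap £7.97: general merchandise → 6.25% → £0.50
AA batteries (8-pack) £13.18: general merchandise → 6.25% → £0.82
Wireless earbuds £241.11: consumer electronics, buyer-exempt → 0% → £0.00
Jigsaw puzzle (1000 pc) £25.57: toys and games → 7.5% → £1.92
Winter coat £177.16: clothing and footwear → 0% → £0.00
Noise-cancelling headphones £278.51: consumer electronics, buyer-exempt → 0% → £0.00
Spiral notebook £5.85: general merchandise → 6.25% → £0.37
Total tax = £2.10 + £0.50 + £0.82 + £1.92 + £0.37 = £5.71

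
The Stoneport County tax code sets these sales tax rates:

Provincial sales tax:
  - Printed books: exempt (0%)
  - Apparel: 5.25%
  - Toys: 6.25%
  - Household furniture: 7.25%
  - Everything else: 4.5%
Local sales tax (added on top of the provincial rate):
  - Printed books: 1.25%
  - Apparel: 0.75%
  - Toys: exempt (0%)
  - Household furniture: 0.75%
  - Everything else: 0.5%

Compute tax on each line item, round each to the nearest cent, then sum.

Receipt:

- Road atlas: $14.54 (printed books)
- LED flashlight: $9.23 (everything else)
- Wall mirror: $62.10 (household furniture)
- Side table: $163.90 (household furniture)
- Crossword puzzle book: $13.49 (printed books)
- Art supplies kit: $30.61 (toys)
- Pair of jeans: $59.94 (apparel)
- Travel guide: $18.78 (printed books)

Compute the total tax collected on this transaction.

$24.63

Road atlas $14.54: printed books → 0% + 1.25% local = 1.25% → $0.18
LED flashlight $9.23: everything else → 4.5% + 0.5% local = 5% → $0.46
Wall mirror $62.10: household furniture → 7.25% + 0.75% local = 8% → $4.97
Side table $163.90: household furniture → 7.25% + 0.75% local = 8% → $13.11
Crossword puzzle book $13.49: printed books → 0% + 1.25% local = 1.25% → $0.17
Art supplies kit $30.61: toys → 6.25% + 0% local = 6.25% → $1.91
Pair of jeans $59.94: apparel → 5.25% + 0.75% local = 6% → $3.60
Travel guide $18.78: printed books → 0% + 1.25% local = 1.25% → $0.23
Total tax = $0.18 + $0.46 + $4.97 + $13.11 + $0.17 + $1.91 + $3.60 + $0.23 = $24.63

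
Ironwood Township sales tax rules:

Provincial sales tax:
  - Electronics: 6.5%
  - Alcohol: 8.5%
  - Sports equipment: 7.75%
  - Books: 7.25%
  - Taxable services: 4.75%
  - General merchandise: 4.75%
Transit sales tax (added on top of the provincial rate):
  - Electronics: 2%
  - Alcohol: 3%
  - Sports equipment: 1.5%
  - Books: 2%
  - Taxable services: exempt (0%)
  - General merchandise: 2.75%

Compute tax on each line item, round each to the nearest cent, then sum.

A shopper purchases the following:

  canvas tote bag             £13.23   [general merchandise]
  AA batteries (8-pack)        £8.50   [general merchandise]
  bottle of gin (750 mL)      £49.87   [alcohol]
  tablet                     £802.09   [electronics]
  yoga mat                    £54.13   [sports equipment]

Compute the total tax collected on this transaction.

Canvas tote bag £13.23: general merchandise → 4.75% + 2.75% transit = 7.5% → £0.99
AA batteries (8-pack) £8.50: general merchandise → 4.75% + 2.75% transit = 7.5% → £0.64
Bottle of gin (750 mL) £49.87: alcohol → 8.5% + 3% transit = 11.5% → £5.74
Tablet £802.09: electronics → 6.5% + 2% transit = 8.5% → £68.18
Yoga mat £54.13: sports equipment → 7.75% + 1.5% transit = 9.25% → £5.01
Total tax = £0.99 + £0.64 + £5.74 + £68.18 + £5.01 = £80.56

£80.56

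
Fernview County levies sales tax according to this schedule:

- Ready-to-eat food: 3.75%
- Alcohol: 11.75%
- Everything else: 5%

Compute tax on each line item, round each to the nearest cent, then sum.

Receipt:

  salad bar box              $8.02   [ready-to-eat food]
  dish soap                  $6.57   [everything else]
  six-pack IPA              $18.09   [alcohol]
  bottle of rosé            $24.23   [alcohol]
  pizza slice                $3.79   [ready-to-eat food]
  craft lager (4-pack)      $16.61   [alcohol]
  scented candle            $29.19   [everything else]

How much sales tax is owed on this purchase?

Salad bar box $8.02: ready-to-eat food → 3.75% → $0.30
Dish soap $6.57: everything else → 5% → $0.33
Six-pack IPA $18.09: alcohol → 11.75% → $2.13
Bottle of rosé $24.23: alcohol → 11.75% → $2.85
Pizza slice $3.79: ready-to-eat food → 3.75% → $0.14
Craft lager (4-pack) $16.61: alcohol → 11.75% → $1.95
Scented candle $29.19: everything else → 5% → $1.46
Total tax = $0.30 + $0.33 + $2.13 + $2.85 + $0.14 + $1.95 + $1.46 = $9.16

$9.16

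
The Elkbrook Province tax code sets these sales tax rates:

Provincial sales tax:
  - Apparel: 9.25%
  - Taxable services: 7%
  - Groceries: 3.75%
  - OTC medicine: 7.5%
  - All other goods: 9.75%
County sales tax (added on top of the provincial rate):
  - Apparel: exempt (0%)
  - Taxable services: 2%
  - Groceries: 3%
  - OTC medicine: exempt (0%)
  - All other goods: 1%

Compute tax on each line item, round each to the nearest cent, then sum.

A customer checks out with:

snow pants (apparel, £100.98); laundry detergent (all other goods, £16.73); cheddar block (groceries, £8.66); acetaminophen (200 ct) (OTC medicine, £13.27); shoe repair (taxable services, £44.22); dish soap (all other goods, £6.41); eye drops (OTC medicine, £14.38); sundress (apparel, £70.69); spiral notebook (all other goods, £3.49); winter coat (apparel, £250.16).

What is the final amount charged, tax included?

Snow pants £100.98: apparel → 9.25% + 0% county = 9.25% → £9.34
Laundry detergent £16.73: all other goods → 9.75% + 1% county = 10.75% → £1.80
Cheddar block £8.66: groceries → 3.75% + 3% county = 6.75% → £0.58
Acetaminophen (200 ct) £13.27: OTC medicine → 7.5% + 0% county = 7.5% → £1.00
Shoe repair £44.22: taxable services → 7% + 2% county = 9% → £3.98
Dish soap £6.41: all other goods → 9.75% + 1% county = 10.75% → £0.69
Eye drops £14.38: OTC medicine → 7.5% + 0% county = 7.5% → £1.08
Sundress £70.69: apparel → 9.25% + 0% county = 9.25% → £6.54
Spiral notebook £3.49: all other goods → 9.75% + 1% county = 10.75% → £0.38
Winter coat £250.16: apparel → 9.25% + 0% county = 9.25% → £23.14
Subtotal = £528.99; tax = £48.53; total due = £577.52

£577.52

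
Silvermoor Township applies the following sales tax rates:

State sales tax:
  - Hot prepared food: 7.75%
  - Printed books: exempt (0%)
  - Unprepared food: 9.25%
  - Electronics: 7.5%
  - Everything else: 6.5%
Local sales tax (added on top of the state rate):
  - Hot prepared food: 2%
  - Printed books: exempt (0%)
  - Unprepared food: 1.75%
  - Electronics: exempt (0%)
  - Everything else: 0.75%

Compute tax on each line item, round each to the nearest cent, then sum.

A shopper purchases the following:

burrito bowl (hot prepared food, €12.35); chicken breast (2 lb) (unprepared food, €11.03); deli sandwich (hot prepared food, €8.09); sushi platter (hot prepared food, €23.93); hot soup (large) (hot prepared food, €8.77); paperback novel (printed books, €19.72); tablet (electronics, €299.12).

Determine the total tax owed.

€28.82

Burrito bowl €12.35: hot prepared food → 7.75% + 2% local = 9.75% → €1.20
Chicken breast (2 lb) €11.03: unprepared food → 9.25% + 1.75% local = 11% → €1.21
Deli sandwich €8.09: hot prepared food → 7.75% + 2% local = 9.75% → €0.79
Sushi platter €23.93: hot prepared food → 7.75% + 2% local = 9.75% → €2.33
Hot soup (large) €8.77: hot prepared food → 7.75% + 2% local = 9.75% → €0.86
Paperback novel €19.72: printed books → 0% + 0% local = 0% → €0.00
Tablet €299.12: electronics → 7.5% + 0% local = 7.5% → €22.43
Total tax = €1.20 + €1.21 + €0.79 + €2.33 + €0.86 + €22.43 = €28.82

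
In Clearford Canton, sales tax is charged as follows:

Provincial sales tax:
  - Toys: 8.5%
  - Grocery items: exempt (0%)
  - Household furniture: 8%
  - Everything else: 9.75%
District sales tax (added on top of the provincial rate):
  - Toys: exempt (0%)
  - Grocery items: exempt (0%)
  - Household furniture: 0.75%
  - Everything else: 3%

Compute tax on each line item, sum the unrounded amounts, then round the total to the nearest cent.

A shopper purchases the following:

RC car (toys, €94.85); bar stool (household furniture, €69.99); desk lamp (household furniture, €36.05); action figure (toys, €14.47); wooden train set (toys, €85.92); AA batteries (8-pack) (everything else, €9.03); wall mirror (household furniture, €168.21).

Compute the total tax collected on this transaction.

RC car €94.85: toys → 8.5% + 0% district = 8.5% → €8.06225
Bar stool €69.99: household furniture → 8% + 0.75% district = 8.75% → €6.124125
Desk lamp €36.05: household furniture → 8% + 0.75% district = 8.75% → €3.154375
Action figure €14.47: toys → 8.5% + 0% district = 8.5% → €1.22995
Wooden train set €85.92: toys → 8.5% + 0% district = 8.5% → €7.3032
AA batteries (8-pack) €9.03: everything else → 9.75% + 3% district = 12.75% → €1.151325
Wall mirror €168.21: household furniture → 8% + 0.75% district = 8.75% → €14.718375
Unrounded tax sum = €41.7436 → €41.74

€41.74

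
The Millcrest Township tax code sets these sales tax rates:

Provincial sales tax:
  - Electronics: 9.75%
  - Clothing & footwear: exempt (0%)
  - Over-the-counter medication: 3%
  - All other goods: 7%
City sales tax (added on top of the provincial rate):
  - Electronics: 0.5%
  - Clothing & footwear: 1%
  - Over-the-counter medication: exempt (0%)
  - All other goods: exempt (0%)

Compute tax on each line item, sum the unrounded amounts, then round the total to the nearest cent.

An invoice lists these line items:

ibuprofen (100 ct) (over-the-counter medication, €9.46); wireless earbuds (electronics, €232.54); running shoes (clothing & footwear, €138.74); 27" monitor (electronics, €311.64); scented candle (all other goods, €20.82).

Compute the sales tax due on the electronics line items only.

€55.78

Wireless earbuds €232.54: electronics → 9.75% + 0.5% city = 10.25% → €23.83535
27" monitor €311.64: electronics → 9.75% + 0.5% city = 10.25% → €31.9431
Tax on electronics: unrounded sum = €55.77845 → €55.78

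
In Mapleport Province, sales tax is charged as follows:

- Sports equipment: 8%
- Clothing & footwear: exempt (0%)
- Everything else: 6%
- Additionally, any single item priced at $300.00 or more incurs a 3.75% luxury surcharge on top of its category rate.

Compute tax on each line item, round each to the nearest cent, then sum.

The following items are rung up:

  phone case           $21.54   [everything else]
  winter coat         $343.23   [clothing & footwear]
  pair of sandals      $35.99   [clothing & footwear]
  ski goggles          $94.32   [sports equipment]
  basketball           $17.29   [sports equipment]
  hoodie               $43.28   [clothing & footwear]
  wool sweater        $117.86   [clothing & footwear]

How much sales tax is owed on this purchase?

Phone case $21.54: everything else → 6% → $1.29
Winter coat $343.23: clothing & footwear → 0% + 3.75% surcharge = 3.75% → $12.87
Pair of sandals $35.99: clothing & footwear → 0% → $0.00
Ski goggles $94.32: sports equipment → 8% → $7.55
Basketball $17.29: sports equipment → 8% → $1.38
Hoodie $43.28: clothing & footwear → 0% → $0.00
Wool sweater $117.86: clothing & footwear → 0% → $0.00
Total tax = $1.29 + $12.87 + $7.55 + $1.38 = $23.09

$23.09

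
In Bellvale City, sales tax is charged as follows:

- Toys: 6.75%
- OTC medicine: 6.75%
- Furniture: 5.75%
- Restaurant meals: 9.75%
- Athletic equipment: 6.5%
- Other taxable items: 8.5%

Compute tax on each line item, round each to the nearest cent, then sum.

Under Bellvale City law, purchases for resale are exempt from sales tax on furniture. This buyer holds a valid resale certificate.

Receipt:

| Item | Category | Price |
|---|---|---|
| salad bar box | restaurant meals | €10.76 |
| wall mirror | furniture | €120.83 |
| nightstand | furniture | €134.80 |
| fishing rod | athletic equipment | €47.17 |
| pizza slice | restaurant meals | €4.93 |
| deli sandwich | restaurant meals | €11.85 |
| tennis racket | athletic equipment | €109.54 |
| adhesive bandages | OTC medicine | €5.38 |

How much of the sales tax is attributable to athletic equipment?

€10.19

Fishing rod €47.17: athletic equipment → 6.5% → €3.07
Tennis racket €109.54: athletic equipment → 6.5% → €7.12
Tax on athletic equipment = €3.07 + €7.12 = €10.19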